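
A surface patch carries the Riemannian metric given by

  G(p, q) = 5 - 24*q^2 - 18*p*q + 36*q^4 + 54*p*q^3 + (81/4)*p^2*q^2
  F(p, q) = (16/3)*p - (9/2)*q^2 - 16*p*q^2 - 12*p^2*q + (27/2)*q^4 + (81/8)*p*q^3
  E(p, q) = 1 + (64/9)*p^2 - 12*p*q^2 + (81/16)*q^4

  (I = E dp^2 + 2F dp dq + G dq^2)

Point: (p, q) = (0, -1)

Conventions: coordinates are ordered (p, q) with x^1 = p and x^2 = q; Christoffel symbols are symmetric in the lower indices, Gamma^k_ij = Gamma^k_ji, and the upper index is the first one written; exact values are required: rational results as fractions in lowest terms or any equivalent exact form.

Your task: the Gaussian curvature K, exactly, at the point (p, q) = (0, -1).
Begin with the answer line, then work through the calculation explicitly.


Answer: K = 3008/124609

E = 97/16, F = 9, G = 17, EG - F^2 = 353/16 at the point
E_p = -12, E_q = -81/4, F_p = -499/24, F_q = -45, G_p = -36, G_q = -96
E_qq = 243/4, F_pq = 499/8, G_pp = 81/2
Apply the Brioschi formula K = (det M1 - det M2)/(EG - F^2)^2 over the derivative matrices of E, F, G.
M1 = [[-E_qq/2 + F_pq - G_pp/2, E_p/2, F_p - E_q/2], [F_q - G_p/2, E, F], [G_q/2, F, G]] = [[47/4, -6, -32/3], [-27, 97/16, 9], [-48, 9, 17]]; det M1 = -26545/64
M2 = [[0, E_q/2, G_p/2], [E_q/2, E, F], [G_p/2, F, G]] = [[0, -81/8, -18], [-81/8, 97/16, 9], [-18, 9, 17]]; det M2 = -27297/64
det M1 - det M2 = 47/4; K = 47/4 / (353/16)^2 = 3008/124609


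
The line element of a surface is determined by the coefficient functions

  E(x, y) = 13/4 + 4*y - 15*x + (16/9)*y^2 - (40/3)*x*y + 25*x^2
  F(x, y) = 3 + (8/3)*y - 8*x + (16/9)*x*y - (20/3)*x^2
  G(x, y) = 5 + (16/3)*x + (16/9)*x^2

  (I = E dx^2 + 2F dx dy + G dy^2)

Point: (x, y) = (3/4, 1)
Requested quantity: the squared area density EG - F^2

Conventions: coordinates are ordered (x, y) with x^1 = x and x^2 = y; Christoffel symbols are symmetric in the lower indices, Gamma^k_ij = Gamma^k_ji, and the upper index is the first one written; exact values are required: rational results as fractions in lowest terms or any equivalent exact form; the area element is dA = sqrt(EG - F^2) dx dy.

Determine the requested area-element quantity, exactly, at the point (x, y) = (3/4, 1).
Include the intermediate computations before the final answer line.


E = 265/144, F = -11/4, G = 10; EG - F^2 = 1561/144

Answer: EG - F^2 = 1561/144


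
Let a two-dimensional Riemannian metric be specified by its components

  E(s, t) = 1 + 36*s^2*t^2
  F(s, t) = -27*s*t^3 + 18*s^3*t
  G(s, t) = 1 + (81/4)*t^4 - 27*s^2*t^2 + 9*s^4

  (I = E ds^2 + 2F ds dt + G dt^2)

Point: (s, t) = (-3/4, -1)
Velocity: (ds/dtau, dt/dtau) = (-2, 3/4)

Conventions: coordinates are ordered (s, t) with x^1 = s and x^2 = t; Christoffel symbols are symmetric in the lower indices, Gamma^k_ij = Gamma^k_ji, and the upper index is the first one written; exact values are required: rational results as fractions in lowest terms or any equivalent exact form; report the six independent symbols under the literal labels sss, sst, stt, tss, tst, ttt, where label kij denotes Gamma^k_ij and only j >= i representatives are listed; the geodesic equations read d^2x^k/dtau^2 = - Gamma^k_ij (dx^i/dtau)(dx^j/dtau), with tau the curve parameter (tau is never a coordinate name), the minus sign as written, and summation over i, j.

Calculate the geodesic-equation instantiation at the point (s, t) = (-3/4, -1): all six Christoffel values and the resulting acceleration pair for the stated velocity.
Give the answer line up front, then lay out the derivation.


Answer: Gamma_sss = -6912/7465, Gamma_sst = -5184/7465, Gamma_stt = 10368/7465, Gamma_tss = 864/1493, Gamma_tst = 648/1493, Gamma_ttt = -1296/1493; accelerations (d^2s/dtau^2, d^2t/dtau^2) = (6264/7465, -783/1493)

E = 85/4, F = -405/32, G = 2281/256 at the point
E_s = -54, E_t = -81/2, F_s = -27/8, F_t = 1701/32, G_s = 405/16, G_t = -405/8
EG - F^2 = 7465/256;  g^inv = (256/7465) * [[2281/256, 405/32], [405/32, 85/4]]
first-kind symbols [ij,l] = (1/2)(d_i g_jl + d_j g_il - d_l g_ij): [ss,s] = E_s/2 = -27, [ss,t] = F_s - E_t/2 = 135/8, [st,s] = E_t/2 = -81/4, [st,t] = G_s/2 = 405/32, [tt,s] = F_t - G_s/2 = 81/2, [tt,t] = G_t/2 = -405/16
Gamma^s_ij = (G*[ij,s] - F*[ij,t])/(EG - F^2), Gamma^t_ij = (E*[ij,t] - F*[ij,s])/(EG - F^2)
Gamma_sss = -6912/7465, Gamma_sst = -5184/7465, Gamma_stt = 10368/7465, Gamma_tss = 864/1493, Gamma_tst = 648/1493, Gamma_ttt = -1296/1493
d^2s/dtau^2 = -(Gamma_sss*(-2)^2 + 2*Gamma_sst*(-2)*(3/4) + Gamma_stt*(3/4)^2) = 6264/7465
d^2t/dtau^2 = -(Gamma_tss*(-2)^2 + 2*Gamma_tst*(-2)*(3/4) + Gamma_ttt*(3/4)^2) = -783/1493


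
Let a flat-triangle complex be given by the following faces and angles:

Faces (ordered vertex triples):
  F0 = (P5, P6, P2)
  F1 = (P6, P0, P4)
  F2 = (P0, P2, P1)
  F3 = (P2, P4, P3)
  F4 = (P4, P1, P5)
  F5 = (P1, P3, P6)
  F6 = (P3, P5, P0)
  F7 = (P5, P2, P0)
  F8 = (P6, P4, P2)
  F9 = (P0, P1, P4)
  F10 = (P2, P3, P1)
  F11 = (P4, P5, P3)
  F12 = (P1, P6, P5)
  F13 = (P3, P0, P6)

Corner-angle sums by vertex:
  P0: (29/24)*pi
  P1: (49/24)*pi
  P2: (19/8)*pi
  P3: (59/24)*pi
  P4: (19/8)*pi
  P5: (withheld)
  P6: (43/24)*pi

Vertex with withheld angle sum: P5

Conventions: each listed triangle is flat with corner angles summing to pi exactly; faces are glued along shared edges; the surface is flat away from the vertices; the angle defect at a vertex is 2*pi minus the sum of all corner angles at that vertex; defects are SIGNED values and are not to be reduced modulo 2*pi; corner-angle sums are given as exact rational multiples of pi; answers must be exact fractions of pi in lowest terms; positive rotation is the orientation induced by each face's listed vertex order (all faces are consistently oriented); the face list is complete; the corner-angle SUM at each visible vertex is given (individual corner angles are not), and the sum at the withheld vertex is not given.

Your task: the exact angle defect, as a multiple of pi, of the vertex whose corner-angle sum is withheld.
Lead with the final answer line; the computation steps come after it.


Answer: defect(P5) = pi/4

V = 7, E = 21, F = 14; chi = V - E + F = 0
Gauss-Bonnet: total defect = 2*pi*chi = 0; visible defects sum to -pi/4


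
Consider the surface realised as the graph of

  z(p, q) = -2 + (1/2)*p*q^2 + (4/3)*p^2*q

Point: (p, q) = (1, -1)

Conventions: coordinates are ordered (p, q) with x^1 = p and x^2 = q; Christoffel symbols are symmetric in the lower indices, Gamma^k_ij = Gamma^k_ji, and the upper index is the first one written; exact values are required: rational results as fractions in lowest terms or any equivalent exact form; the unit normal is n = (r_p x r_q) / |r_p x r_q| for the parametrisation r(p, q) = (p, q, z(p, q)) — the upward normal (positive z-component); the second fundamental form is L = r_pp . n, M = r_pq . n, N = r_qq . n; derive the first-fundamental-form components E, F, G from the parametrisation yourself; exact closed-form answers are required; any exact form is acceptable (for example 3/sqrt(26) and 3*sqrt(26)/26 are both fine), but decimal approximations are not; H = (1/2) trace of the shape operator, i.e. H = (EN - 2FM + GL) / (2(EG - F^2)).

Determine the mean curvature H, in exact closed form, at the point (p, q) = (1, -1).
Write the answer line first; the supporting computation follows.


Answer: H = 555*sqrt(209)/43681

z_p = -13/6, z_q = 1/3, z_pp = -8/3, z_pq = 5/3, z_qq = 1
E = 205/36, F = -13/18, G = 10/9; answer radicand W^2 = 209/36
unnormalised second-form numerators: l = -8/3, m = 5/3, n = 1; L = l/sqrt(209/36), and similarly M = m/sqrt(W^2), N = n/sqrt(W^2)
H = (E*n - 2*F*m + G*l) / (2*(EG - F^2)*sqrt(W^2)); E*n - 2*F*m + G*l = 185/36, EG - F^2 = 209/36, so H = (185/418)/sqrt(209/36)


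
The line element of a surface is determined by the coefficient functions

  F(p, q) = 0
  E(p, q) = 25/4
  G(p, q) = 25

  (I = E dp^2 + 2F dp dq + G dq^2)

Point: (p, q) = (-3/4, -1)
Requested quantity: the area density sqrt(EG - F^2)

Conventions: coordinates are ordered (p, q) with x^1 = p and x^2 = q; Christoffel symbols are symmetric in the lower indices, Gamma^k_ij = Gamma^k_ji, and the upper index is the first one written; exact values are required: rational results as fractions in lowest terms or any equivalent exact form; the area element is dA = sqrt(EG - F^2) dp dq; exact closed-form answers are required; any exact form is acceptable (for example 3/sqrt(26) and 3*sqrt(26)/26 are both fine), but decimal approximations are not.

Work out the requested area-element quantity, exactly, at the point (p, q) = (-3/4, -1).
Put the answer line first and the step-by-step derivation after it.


Answer: sqrt(EG - F^2) = 25/2

E = 25/4, F = 0, G = 25; EG - F^2 = 625/4


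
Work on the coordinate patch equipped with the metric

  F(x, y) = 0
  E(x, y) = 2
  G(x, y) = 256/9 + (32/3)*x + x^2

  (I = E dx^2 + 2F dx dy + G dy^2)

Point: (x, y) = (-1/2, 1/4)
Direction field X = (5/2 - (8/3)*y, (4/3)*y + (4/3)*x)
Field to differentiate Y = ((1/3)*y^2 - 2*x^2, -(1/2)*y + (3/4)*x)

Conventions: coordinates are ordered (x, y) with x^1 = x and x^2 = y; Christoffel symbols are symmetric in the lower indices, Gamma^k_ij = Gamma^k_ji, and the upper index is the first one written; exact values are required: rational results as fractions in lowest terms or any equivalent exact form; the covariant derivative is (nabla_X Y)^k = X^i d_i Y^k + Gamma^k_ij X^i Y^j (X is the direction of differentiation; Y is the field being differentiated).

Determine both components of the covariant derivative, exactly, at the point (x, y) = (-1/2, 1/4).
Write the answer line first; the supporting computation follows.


Answer: (nabla_X Y)^x = 77/24, (nabla_X Y)^y = 241/174

E = 2, F = 0, G = 841/36 at the point
E_x = 0, E_y = 0, F_x = 0, F_y = 0, G_x = 29/3, G_y = 0
EG - F^2 = 841/18;  g^inv = (18/841) * [[841/36, 0], [0, 2]]
first-kind symbols [ij,l] = (1/2)(d_i g_jl + d_j g_il - d_l g_ij): [xx,x] = E_x/2 = 0, [xx,y] = F_x - E_y/2 = 0, [xy,x] = E_y/2 = 0, [xy,y] = G_x/2 = 29/6, [yy,x] = F_y - G_x/2 = -29/6, [yy,y] = G_y/2 = 0
Gamma^x_ij = (G*[ij,x] - F*[ij,y])/(EG - F^2), Gamma^y_ij = (E*[ij,y] - F*[ij,x])/(EG - F^2)
Gamma_xxx = 0, Gamma_xxy = 0, Gamma_xyy = -29/12, Gamma_yxx = 0, Gamma_yxy = 6/29, Gamma_yyy = 0
X = (11/6, -1/3), Y = (-23/48, -1/2) at the point


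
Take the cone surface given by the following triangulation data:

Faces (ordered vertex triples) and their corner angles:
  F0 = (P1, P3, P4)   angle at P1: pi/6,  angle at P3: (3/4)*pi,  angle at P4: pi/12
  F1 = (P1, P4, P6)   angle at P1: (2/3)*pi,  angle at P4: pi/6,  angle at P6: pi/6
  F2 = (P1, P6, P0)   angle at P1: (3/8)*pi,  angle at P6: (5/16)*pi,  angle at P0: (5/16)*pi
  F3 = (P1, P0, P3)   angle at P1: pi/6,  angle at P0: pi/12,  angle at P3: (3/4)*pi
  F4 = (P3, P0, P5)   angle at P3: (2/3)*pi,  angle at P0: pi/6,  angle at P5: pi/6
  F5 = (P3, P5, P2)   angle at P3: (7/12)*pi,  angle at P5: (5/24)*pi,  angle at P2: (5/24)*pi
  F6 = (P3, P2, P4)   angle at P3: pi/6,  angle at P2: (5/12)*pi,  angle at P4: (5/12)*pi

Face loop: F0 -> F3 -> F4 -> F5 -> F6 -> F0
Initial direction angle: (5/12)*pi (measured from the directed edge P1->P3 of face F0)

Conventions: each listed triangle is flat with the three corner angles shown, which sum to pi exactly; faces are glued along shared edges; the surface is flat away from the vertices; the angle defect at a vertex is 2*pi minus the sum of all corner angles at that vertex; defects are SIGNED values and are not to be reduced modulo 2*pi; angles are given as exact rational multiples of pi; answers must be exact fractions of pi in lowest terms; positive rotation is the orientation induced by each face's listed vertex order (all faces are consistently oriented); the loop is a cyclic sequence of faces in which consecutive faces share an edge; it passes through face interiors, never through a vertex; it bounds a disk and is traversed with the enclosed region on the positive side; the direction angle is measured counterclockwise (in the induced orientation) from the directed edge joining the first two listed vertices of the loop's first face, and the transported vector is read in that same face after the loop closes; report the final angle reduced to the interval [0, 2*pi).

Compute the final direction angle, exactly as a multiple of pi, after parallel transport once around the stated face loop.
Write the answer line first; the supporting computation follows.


Answer: final direction angle = (3/2)*pi

enclosed vertex P3: corner angles sum to (35/12)*pi, defect = 2*pi - (35/12)*pi = (-11/12)*pi
the final direction is the initial angle plus the enclosed defects, taken mod 2*pi in the induced orientation
final angle = (5/12)*pi - (11/12)*pi = (3/2)*pi (mod 2*pi)


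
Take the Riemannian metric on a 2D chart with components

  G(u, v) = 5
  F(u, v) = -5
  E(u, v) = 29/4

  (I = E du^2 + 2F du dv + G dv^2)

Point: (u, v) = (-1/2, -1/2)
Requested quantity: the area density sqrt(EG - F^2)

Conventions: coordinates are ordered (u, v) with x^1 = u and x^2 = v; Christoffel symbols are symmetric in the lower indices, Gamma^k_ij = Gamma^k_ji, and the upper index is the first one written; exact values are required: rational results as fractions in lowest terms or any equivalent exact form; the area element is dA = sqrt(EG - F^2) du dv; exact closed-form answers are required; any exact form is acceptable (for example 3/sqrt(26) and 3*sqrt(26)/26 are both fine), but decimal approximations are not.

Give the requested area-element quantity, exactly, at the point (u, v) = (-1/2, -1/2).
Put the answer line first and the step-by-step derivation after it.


Answer: sqrt(EG - F^2) = 3*sqrt(5)/2

E = 29/4, F = -5, G = 5; EG - F^2 = 45/4


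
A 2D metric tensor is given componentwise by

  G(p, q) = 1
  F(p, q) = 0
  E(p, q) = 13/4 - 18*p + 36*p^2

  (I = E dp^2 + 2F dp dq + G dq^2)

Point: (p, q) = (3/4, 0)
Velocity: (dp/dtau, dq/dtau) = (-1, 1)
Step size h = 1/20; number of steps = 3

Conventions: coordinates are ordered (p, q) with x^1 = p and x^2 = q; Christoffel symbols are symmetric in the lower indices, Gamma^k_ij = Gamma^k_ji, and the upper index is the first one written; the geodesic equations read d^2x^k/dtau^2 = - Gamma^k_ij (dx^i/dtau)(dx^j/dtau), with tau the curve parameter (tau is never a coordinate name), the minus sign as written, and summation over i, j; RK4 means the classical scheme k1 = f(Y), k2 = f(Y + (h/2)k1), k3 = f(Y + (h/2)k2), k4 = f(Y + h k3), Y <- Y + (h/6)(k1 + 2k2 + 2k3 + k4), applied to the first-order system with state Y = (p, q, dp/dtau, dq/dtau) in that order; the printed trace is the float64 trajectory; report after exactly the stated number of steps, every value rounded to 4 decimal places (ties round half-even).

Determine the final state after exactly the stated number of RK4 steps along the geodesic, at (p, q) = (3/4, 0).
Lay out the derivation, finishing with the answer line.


f(Y) = (dp/dtau, dq/dtau, -Gamma^p_ij Y'^i Y'^j, -Gamma^q_ij Y'^i Y'^j) with the Gammas evaluated at the stage position; h = 0.050000; intermediate values shown to 6 dp
step 0: p = 0.7500, q = 0.0000, dp/dtau = -1.0000, dq/dtau = 1.0000
step 1:
  k1: at (p, q) = (0.750000, 0.000000), (dp/dtau, dq/dtau) = (-1.000000, 1.000000); Gamma_ppp = 1.800000, Gamma_ppq = 0.000000, Gamma_pqq = 0.000000, Gamma_qpp = 0.000000, Gamma_qpq = 0.000000, Gamma_qqq = 0.000000; k1 = (-1.000000, 1.000000, -1.800000, 0.000000)
  k2: at (p, q) = (0.725000, 0.025000), (dp/dtau, dq/dtau) = (-1.045000, 1.000000); Gamma_ppp = 1.874486, Gamma_ppq = 0.000000, Gamma_pqq = 0.000000, Gamma_qpp = 0.000000, Gamma_qpq = 0.000000, Gamma_qqq = 0.000000; k2 = (-1.045000, 1.000000, -2.046986, 0.000000)
  k3: at (p, q) = (0.723875, 0.025000), (dp/dtau, dq/dtau) = (-1.051175, 1.000000); Gamma_ppp = 1.877958, Gamma_ppq = 0.000000, Gamma_pqq = 0.000000, Gamma_qpp = 0.000000, Gamma_qpq = 0.000000, Gamma_qqq = 0.000000; k3 = (-1.051175, 1.000000, -2.075083, 0.000000)
  k4: at (p, q) = (0.697441, 0.050000), (dp/dtau, dq/dtau) = (-1.103754, 1.000000); Gamma_ppp = 1.962621, Gamma_ppq = 0.000000, Gamma_pqq = 0.000000, Gamma_qpp = 0.000000, Gamma_qpq = 0.000000, Gamma_qqq = 0.000000; k4 = (-1.103754, 1.000000, -2.391009, 0.000000)
  Y <- Y + (h/6)(k1 + 2k2 + 2k3 + k4): p = 0.6975, q = 0.0500, dp/dtau = -1.1036, dq/dtau = 1.0000
step 2:
  k1: at (p, q) = (0.697532, 0.050000), (dp/dtau, dq/dtau) = (-1.103626, 1.000000); Gamma_ppp = 1.962319, Gamma_ppq = 0.000000, Gamma_pqq = 0.000000, Gamma_qpp = 0.000000, Gamma_qpq = 0.000000, Gamma_qqq = 0.000000; k1 = (-1.103626, 1.000000, -2.390086, 0.000000)
  k2: at (p, q) = (0.669942, 0.075000), (dp/dtau, dq/dtau) = (-1.163378, 1.000000); Gamma_ppp = 2.057238, Gamma_ppq = 0.000000, Gamma_pqq = 0.000000, Gamma_qpp = 0.000000, Gamma_qpq = 0.000000, Gamma_qqq = 0.000000; k2 = (-1.163378, 1.000000, -2.784368, 0.000000)
  k3: at (p, q) = (0.668448, 0.075000), (dp/dtau, dq/dtau) = (-1.173235, 1.000000); Gamma_ppp = 2.062575, Gamma_ppq = 0.000000, Gamma_pqq = 0.000000, Gamma_qpp = 0.000000, Gamma_qpq = 0.000000, Gamma_qqq = 0.000000; k3 = (-1.173235, 1.000000, -2.839096, 0.000000)
  k4: at (p, q) = (0.638871, 0.100000), (dp/dtau, dq/dtau) = (-1.245581, 1.000000); Gamma_ppp = 2.172484, Gamma_ppq = 0.000000, Gamma_pqq = 0.000000, Gamma_qpp = 0.000000, Gamma_qpq = 0.000000, Gamma_qqq = 0.000000; k4 = (-1.245581, 1.000000, -3.370548, 0.000000)
  Y <- Y + (h/6)(k1 + 2k2 + 2k3 + k4): p = 0.6390, q = 0.1000, dp/dtau = -1.2454, dq/dtau = 1.0000
step 3:
  k1: at (p, q) = (0.639012, 0.100000), (dp/dtau, dq/dtau) = (-1.245356, 1.000000); Gamma_ppp = 2.171939, Gamma_ppq = 0.000000, Gamma_pqq = 0.000000, Gamma_qpp = 0.000000, Gamma_qpq = 0.000000, Gamma_qqq = 0.000000; k1 = (-1.245356, 1.000000, -3.368485, 0.000000)
  k2: at (p, q) = (0.607878, 0.125000), (dp/dtau, dq/dtau) = (-1.329568, 1.000000); Gamma_ppp = 2.296231, Gamma_ppq = 0.000000, Gamma_pqq = 0.000000, Gamma_qpp = 0.000000, Gamma_qpq = 0.000000, Gamma_qqq = 0.000000; k2 = (-1.329568, 1.000000, -4.059165, 0.000000)
  k3: at (p, q) = (0.605773, 0.125000), (dp/dtau, dq/dtau) = (-1.346835, 1.000000); Gamma_ppp = 2.304943, Gamma_ppq = 0.000000, Gamma_pqq = 0.000000, Gamma_qpp = 0.000000, Gamma_qpq = 0.000000, Gamma_qqq = 0.000000; k3 = (-1.346835, 1.000000, -4.181085, 0.000000)
  k4: at (p, q) = (0.571670, 0.150000), (dp/dtau, dq/dtau) = (-1.454410, 1.000000); Gamma_ppp = 2.450829, Gamma_ppq = 0.000000, Gamma_pqq = 0.000000, Gamma_qpp = 0.000000, Gamma_qpq = 0.000000, Gamma_qqq = 0.000000; k4 = (-1.454410, 1.000000, -5.184260, 0.000000)
  Y <- Y + (h/6)(k1 + 2k2 + 2k3 + k4): p = 0.5719, q = 0.1500, dp/dtau = -1.4540, dq/dtau = 1.0000

Answer: p = 0.5719, q = 0.1500, dp/dtau = -1.4540, dq/dtau = 1.0000


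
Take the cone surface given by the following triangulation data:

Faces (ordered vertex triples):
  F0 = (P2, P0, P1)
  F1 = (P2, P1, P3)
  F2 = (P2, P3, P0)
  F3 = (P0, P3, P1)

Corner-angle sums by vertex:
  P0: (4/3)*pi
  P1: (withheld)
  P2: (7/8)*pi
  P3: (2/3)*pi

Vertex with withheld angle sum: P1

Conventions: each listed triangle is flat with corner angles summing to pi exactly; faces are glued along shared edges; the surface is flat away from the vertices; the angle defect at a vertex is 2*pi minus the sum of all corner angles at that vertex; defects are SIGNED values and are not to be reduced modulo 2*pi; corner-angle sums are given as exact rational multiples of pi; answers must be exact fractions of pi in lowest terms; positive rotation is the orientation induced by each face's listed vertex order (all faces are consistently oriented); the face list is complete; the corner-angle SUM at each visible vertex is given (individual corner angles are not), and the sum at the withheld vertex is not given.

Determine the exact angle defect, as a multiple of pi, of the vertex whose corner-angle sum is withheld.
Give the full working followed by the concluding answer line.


V = 4, E = 6, F = 4; chi = V - E + F = 2
Gauss-Bonnet: total defect = 2*pi*chi = 4*pi; visible defects sum to (25/8)*pi

Answer: defect(P1) = (7/8)*pi


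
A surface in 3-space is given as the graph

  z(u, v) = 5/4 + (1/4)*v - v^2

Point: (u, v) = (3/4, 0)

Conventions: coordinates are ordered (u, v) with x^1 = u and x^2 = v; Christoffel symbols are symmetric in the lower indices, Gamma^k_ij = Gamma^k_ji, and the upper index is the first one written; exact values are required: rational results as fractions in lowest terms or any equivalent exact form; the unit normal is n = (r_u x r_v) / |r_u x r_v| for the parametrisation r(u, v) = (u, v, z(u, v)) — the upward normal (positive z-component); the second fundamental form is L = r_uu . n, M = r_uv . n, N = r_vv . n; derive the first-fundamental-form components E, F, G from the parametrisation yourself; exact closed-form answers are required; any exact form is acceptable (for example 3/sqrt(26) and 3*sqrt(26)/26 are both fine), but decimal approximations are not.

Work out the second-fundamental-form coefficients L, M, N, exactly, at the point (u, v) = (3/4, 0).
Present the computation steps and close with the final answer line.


z_u = 0, z_v = 1/4, z_uu = 0, z_uv = 0, z_vv = -2
E = 1, F = 0, G = 17/16; answer radicand W^2 = 17/16
unnormalised second-form numerators: l = 0, m = 0, n = -2; L = l/sqrt(17/16), and similarly M = m/sqrt(W^2), N = n/sqrt(W^2)

Answer: L = 0, M = 0, N = -8*sqrt(17)/17


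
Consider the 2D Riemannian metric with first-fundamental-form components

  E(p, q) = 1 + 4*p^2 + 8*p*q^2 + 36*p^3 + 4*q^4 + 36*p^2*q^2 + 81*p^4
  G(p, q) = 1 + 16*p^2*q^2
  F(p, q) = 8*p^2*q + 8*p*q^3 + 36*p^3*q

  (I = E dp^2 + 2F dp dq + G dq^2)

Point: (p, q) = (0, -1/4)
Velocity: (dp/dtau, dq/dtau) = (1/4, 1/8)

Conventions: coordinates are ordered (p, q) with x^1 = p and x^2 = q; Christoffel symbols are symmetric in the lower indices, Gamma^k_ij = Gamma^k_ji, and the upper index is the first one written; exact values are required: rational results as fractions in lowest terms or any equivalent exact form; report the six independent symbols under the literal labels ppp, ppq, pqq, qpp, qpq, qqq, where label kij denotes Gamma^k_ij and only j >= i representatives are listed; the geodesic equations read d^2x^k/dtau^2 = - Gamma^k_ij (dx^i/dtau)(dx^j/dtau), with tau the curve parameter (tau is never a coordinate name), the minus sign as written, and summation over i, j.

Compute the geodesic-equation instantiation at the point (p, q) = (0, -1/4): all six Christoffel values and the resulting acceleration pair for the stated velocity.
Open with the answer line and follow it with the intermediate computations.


Answer: Gamma_ppp = 16/65, Gamma_ppq = -8/65, Gamma_pqq = 0, Gamma_qpp = 0, Gamma_qpq = 0, Gamma_qqq = 0; accelerations (d^2p/dtau^2, d^2q/dtau^2) = (-1/130, 0)

E = 65/64, F = 0, G = 1 at the point
E_p = 1/2, E_q = -1/4, F_p = -1/8, F_q = 0, G_p = 0, G_q = 0
EG - F^2 = 65/64;  g^inv = (64/65) * [[1, 0], [0, 65/64]]
first-kind symbols [ij,l] = (1/2)(d_i g_jl + d_j g_il - d_l g_ij): [pp,p] = E_p/2 = 1/4, [pp,q] = F_p - E_q/2 = 0, [pq,p] = E_q/2 = -1/8, [pq,q] = G_p/2 = 0, [qq,p] = F_q - G_p/2 = 0, [qq,q] = G_q/2 = 0
Gamma^p_ij = (G*[ij,p] - F*[ij,q])/(EG - F^2), Gamma^q_ij = (E*[ij,q] - F*[ij,p])/(EG - F^2)
Gamma_ppp = 16/65, Gamma_ppq = -8/65, Gamma_pqq = 0, Gamma_qpp = 0, Gamma_qpq = 0, Gamma_qqq = 0
d^2p/dtau^2 = -(Gamma_ppp*(1/4)^2 + 2*Gamma_ppq*(1/4)*(1/8) + Gamma_pqq*(1/8)^2) = -1/130
d^2q/dtau^2 = -(Gamma_qpp*(1/4)^2 + 2*Gamma_qpq*(1/4)*(1/8) + Gamma_qqq*(1/8)^2) = 0


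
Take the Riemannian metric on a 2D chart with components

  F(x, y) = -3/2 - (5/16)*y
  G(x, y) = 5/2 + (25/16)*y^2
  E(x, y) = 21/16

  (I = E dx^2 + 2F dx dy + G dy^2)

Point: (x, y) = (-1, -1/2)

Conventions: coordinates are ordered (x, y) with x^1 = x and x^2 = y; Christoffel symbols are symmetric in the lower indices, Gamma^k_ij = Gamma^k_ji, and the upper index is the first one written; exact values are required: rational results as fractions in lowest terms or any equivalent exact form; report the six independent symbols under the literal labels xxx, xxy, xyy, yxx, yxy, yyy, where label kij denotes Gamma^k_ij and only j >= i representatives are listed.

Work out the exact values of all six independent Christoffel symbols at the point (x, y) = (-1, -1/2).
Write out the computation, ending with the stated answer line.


E = 21/16, F = -43/32, G = 185/64 at the point
E_x = 0, E_y = 0, F_x = 0, F_y = -5/16, G_x = 0, G_y = -25/16
EG - F^2 = 509/256;  g^inv = (256/509) * [[185/64, 43/32], [43/32, 21/16]]
first-kind symbols [ij,l] = (1/2)(d_i g_jl + d_j g_il - d_l g_ij): [xx,x] = E_x/2 = 0, [xx,y] = F_x - E_y/2 = 0, [xy,x] = E_y/2 = 0, [xy,y] = G_x/2 = 0, [yy,x] = F_y - G_x/2 = -5/16, [yy,y] = G_y/2 = -25/32
Gamma^x_ij = (G*[ij,x] - F*[ij,y])/(EG - F^2), Gamma^y_ij = (E*[ij,y] - F*[ij,x])/(EG - F^2)

Answer: Gamma_xxx = 0, Gamma_xxy = 0, Gamma_xyy = -500/509, Gamma_yxx = 0, Gamma_yxy = 0, Gamma_yyy = -370/509


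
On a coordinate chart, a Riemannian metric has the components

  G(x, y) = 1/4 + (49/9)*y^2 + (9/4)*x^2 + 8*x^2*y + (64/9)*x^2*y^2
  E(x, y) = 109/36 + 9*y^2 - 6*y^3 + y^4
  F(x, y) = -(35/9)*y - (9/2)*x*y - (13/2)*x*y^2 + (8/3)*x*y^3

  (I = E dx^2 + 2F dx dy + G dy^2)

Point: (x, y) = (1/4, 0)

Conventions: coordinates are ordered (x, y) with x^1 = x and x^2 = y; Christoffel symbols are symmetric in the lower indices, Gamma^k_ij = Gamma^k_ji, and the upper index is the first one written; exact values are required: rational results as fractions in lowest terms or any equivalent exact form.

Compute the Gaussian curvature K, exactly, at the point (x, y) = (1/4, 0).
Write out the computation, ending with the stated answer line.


E = 109/36, F = 0, G = 25/64, EG - F^2 = 2725/2304 at the point
E_x = 0, E_y = 0, F_x = 0, F_y = -361/72, G_x = 9/8, G_y = 1/2
E_yy = 18, F_xy = -9/2, G_xx = 9/2
Apply the Brioschi formula K = (det M1 - det M2)/(EG - F^2)^2 over the derivative matrices of E, F, G.
M1 = [[-E_yy/2 + F_xy - G_xx/2, E_x/2, F_x - E_y/2], [F_y - G_x/2, E, F], [G_y/2, F, G]] = [[-63/4, 0, 0], [-803/144, 109/36, 0], [1/4, 0, 25/64]]; det M1 = -19075/1024
M2 = [[0, E_y/2, G_x/2], [E_y/2, E, F], [G_x/2, F, G]] = [[0, 0, 9/16], [0, 109/36, 0], [9/16, 0, 25/64]]; det M2 = -981/1024
det M1 - det M2 = -9047/512; K = -9047/512 / (2725/2304)^2 = -860544/68125

Answer: K = -860544/68125


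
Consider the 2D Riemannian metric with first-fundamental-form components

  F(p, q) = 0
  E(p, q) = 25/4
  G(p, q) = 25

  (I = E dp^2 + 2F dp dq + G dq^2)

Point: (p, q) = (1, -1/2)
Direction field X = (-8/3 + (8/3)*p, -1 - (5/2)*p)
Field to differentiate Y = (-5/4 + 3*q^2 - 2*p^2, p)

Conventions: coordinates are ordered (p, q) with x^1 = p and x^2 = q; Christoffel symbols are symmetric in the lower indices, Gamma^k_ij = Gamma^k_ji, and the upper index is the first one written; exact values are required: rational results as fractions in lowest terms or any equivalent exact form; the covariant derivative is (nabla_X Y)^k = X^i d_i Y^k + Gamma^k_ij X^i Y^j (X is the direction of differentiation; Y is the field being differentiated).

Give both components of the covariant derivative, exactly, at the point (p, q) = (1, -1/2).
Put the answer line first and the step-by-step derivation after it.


Answer: (nabla_X Y)^p = 21/2, (nabla_X Y)^q = 0

E = 25/4, F = 0, G = 25 at the point
E_p = 0, E_q = 0, F_p = 0, F_q = 0, G_p = 0, G_q = 0
EG - F^2 = 625/4;  g^inv = (4/625) * [[25, 0], [0, 25/4]]
first-kind symbols [ij,l] = (1/2)(d_i g_jl + d_j g_il - d_l g_ij): [pp,p] = E_p/2 = 0, [pp,q] = F_p - E_q/2 = 0, [pq,p] = E_q/2 = 0, [pq,q] = G_p/2 = 0, [qq,p] = F_q - G_p/2 = 0, [qq,q] = G_q/2 = 0
Gamma^p_ij = (G*[ij,p] - F*[ij,q])/(EG - F^2), Gamma^q_ij = (E*[ij,q] - F*[ij,p])/(EG - F^2)
Gamma_ppp = 0, Gamma_ppq = 0, Gamma_pqq = 0, Gamma_qpp = 0, Gamma_qpq = 0, Gamma_qqq = 0
X = (0, -7/2), Y = (-5/2, 1) at the point


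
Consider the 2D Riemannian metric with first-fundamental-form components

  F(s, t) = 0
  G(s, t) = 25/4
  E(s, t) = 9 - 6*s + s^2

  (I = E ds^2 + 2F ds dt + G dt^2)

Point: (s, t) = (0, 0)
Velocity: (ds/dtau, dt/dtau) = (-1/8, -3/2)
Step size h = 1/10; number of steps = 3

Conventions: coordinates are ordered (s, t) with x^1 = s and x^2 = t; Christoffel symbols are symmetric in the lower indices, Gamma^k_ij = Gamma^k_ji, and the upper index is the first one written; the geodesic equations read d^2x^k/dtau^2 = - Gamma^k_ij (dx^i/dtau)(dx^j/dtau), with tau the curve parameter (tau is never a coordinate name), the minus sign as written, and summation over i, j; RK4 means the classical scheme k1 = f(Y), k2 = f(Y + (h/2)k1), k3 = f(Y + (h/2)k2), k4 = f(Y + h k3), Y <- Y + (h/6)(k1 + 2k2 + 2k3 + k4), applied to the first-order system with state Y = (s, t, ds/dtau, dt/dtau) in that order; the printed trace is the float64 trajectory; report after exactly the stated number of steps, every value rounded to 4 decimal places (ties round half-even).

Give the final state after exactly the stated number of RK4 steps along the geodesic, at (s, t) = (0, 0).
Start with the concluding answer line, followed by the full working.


Answer: s = -0.0373, t = -0.4500, ds/dtau = -0.1235, dt/dtau = -1.5000

f(Y) = (ds/dtau, dt/dtau, -Gamma^s_ij Y'^i Y'^j, -Gamma^t_ij Y'^i Y'^j) with the Gammas evaluated at the stage position; h = 0.100000; intermediate values shown to 6 dp
step 0: s = 0.0000, t = 0.0000, ds/dtau = -0.1250, dt/dtau = -1.5000
step 1:
  k1: at (s, t) = (0.000000, 0.000000), (ds/dtau, dt/dtau) = (-0.125000, -1.500000); Gamma_sss = -0.333333, Gamma_sst = 0.000000, Gamma_stt = 0.000000, Gamma_tss = 0.000000, Gamma_tst = 0.000000, Gamma_ttt = 0.000000; k1 = (-0.125000, -1.500000, 0.005208, 0.000000)
  k2: at (s, t) = (-0.006250, -0.075000), (ds/dtau, dt/dtau) = (-0.124740, -1.500000); Gamma_sss = -0.332640, Gamma_sst = 0.000000, Gamma_stt = 0.000000, Gamma_tss = 0.000000, Gamma_tst = 0.000000, Gamma_ttt = 0.000000; k2 = (-0.124740, -1.500000, 0.005176, 0.000000)
  k3: at (s, t) = (-0.006237, -0.075000), (ds/dtau, dt/dtau) = (-0.124741, -1.500000); Gamma_sss = -0.332642, Gamma_sst = 0.000000, Gamma_stt = 0.000000, Gamma_tss = 0.000000, Gamma_tst = 0.000000, Gamma_ttt = 0.000000; k3 = (-0.124741, -1.500000, 0.005176, 0.000000)
  k4: at (s, t) = (-0.012474, -0.150000), (ds/dtau, dt/dtau) = (-0.124482, -1.500000); Gamma_sss = -0.331953, Gamma_sst = 0.000000, Gamma_stt = 0.000000, Gamma_tss = 0.000000, Gamma_tst = 0.000000, Gamma_ttt = 0.000000; k4 = (-0.124482, -1.500000, 0.005144, 0.000000)
  Y <- Y + (h/6)(k1 + 2k2 + 2k3 + k4): s = -0.0125, t = -0.1500, ds/dtau = -0.1245, dt/dtau = -1.5000
step 2:
  k1: at (s, t) = (-0.012474, -0.150000), (ds/dtau, dt/dtau) = (-0.124482, -1.500000); Gamma_sss = -0.331953, Gamma_sst = 0.000000, Gamma_stt = 0.000000, Gamma_tss = 0.000000, Gamma_tst = 0.000000, Gamma_ttt = 0.000000; k1 = (-0.124482, -1.500000, 0.005144, 0.000000)
  k2: at (s, t) = (-0.018698, -0.225000), (ds/dtau, dt/dtau) = (-0.124225, -1.500000); Gamma_sss = -0.331269, Gamma_sst = 0.000000, Gamma_stt = 0.000000, Gamma_tss = 0.000000, Gamma_tst = 0.000000, Gamma_ttt = 0.000000; k2 = (-0.124225, -1.500000, 0.005112, 0.000000)
  k3: at (s, t) = (-0.018685, -0.225000), (ds/dtau, dt/dtau) = (-0.124227, -1.500000); Gamma_sss = -0.331270, Gamma_sst = 0.000000, Gamma_stt = 0.000000, Gamma_tss = 0.000000, Gamma_tst = 0.000000, Gamma_ttt = 0.000000; k3 = (-0.124227, -1.500000, 0.005112, 0.000000)
  k4: at (s, t) = (-0.024897, -0.300000), (ds/dtau, dt/dtau) = (-0.123971, -1.500000); Gamma_sss = -0.330590, Gamma_sst = 0.000000, Gamma_stt = 0.000000, Gamma_tss = 0.000000, Gamma_tst = 0.000000, Gamma_ttt = 0.000000; k4 = (-0.123971, -1.500000, 0.005081, 0.000000)
  Y <- Y + (h/6)(k1 + 2k2 + 2k3 + k4): s = -0.0249, t = -0.3000, ds/dtau = -0.1240, dt/dtau = -1.5000
step 3:
  k1: at (s, t) = (-0.024897, -0.300000), (ds/dtau, dt/dtau) = (-0.123971, -1.500000); Gamma_sss = -0.330590, Gamma_sst = 0.000000, Gamma_stt = 0.000000, Gamma_tss = 0.000000, Gamma_tst = 0.000000, Gamma_ttt = 0.000000; k1 = (-0.123971, -1.500000, 0.005081, 0.000000)
  k2: at (s, t) = (-0.031095, -0.375000), (ds/dtau, dt/dtau) = (-0.123717, -1.500000); Gamma_sss = -0.329914, Gamma_sst = 0.000000, Gamma_stt = 0.000000, Gamma_tss = 0.000000, Gamma_tst = 0.000000, Gamma_ttt = 0.000000; k2 = (-0.123717, -1.500000, 0.005050, 0.000000)
  k3: at (s, t) = (-0.031083, -0.375000), (ds/dtau, dt/dtau) = (-0.123719, -1.500000); Gamma_sss = -0.329915, Gamma_sst = 0.000000, Gamma_stt = 0.000000, Gamma_tss = 0.000000, Gamma_tst = 0.000000, Gamma_ttt = 0.000000; k3 = (-0.123719, -1.500000, 0.005050, 0.000000)
  k4: at (s, t) = (-0.037269, -0.450000), (ds/dtau, dt/dtau) = (-0.123466, -1.500000); Gamma_sss = -0.329243, Gamma_sst = 0.000000, Gamma_stt = 0.000000, Gamma_tss = 0.000000, Gamma_tst = 0.000000, Gamma_ttt = 0.000000; k4 = (-0.123466, -1.500000, 0.005019, 0.000000)
  Y <- Y + (h/6)(k1 + 2k2 + 2k3 + k4): s = -0.0373, t = -0.4500, ds/dtau = -0.1235, dt/dtau = -1.5000


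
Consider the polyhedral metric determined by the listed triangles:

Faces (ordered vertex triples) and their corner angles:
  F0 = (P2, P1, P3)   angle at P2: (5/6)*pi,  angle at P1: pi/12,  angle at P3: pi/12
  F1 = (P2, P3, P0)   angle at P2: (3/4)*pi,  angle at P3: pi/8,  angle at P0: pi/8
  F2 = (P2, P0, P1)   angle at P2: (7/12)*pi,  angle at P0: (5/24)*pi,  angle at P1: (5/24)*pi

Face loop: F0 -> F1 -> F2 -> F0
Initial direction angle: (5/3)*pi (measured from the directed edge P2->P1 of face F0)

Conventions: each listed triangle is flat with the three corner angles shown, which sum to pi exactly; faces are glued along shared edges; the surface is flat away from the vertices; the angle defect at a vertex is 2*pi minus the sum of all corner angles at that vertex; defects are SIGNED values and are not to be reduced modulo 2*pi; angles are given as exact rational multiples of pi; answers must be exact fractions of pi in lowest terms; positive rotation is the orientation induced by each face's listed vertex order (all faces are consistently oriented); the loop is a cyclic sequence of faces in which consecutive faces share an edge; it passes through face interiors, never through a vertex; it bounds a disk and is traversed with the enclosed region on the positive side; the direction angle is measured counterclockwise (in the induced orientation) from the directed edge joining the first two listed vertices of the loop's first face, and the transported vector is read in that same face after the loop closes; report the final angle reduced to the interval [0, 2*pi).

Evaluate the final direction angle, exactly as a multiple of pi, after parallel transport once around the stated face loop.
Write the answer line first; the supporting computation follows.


Answer: final direction angle = (3/2)*pi

enclosed vertex P2: corner angles sum to (13/6)*pi, defect = 2*pi - (13/6)*pi = -pi/6
by Gauss-Bonnet the loop rotates the vector by the enclosed defect sum (positive orientation, mod 2*pi)
final angle = (5/3)*pi - pi/6 = (3/2)*pi (mod 2*pi)


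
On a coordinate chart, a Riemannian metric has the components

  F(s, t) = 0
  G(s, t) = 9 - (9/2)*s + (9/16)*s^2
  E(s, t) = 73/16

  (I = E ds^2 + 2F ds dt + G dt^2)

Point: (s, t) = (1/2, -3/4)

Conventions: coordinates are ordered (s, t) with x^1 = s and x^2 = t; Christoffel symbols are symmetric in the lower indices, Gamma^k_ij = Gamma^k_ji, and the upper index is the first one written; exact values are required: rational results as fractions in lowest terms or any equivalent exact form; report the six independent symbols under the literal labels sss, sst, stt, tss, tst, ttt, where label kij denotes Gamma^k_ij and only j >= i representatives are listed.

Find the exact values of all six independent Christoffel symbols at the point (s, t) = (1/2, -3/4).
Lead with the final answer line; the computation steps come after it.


Answer: Gamma_sss = 0, Gamma_sst = 0, Gamma_stt = 63/146, Gamma_tss = 0, Gamma_tst = -2/7, Gamma_ttt = 0

E = 73/16, F = 0, G = 441/64 at the point
E_s = 0, E_t = 0, F_s = 0, F_t = 0, G_s = -63/16, G_t = 0
EG - F^2 = 32193/1024;  g^inv = (1024/32193) * [[441/64, 0], [0, 73/16]]
first-kind symbols [ij,l] = (1/2)(d_i g_jl + d_j g_il - d_l g_ij): [ss,s] = E_s/2 = 0, [ss,t] = F_s - E_t/2 = 0, [st,s] = E_t/2 = 0, [st,t] = G_s/2 = -63/32, [tt,s] = F_t - G_s/2 = 63/32, [tt,t] = G_t/2 = 0
Gamma^s_ij = (G*[ij,s] - F*[ij,t])/(EG - F^2), Gamma^t_ij = (E*[ij,t] - F*[ij,s])/(EG - F^2)


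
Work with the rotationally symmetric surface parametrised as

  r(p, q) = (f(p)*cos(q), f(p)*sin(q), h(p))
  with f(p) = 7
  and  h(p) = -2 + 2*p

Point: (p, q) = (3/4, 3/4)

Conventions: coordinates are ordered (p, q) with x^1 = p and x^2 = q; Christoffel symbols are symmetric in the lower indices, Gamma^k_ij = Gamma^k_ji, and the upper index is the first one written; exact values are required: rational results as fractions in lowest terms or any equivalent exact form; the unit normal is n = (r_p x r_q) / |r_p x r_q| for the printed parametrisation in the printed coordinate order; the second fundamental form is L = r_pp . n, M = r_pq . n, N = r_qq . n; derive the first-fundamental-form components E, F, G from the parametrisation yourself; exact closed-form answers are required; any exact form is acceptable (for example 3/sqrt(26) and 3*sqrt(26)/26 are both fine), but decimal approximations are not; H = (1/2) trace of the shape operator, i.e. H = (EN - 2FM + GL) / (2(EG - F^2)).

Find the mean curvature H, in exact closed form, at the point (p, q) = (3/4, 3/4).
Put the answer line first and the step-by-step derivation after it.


Answer: H = 1/14

f = 7, f' = 0, f'' = 0, h' = 2, h'' = 0
E = 4, F = 0, G = 49; answer radicand W^2 = 4
unnormalised second-form numerators: l = 0, m = 0, n = 14; L = l/sqrt(4), and similarly M = m/sqrt(W^2), N = n/sqrt(W^2)
H = (E*n - 2*F*m + G*l) / (2*(EG - F^2)*sqrt(W^2)); E*n - 2*F*m + G*l = 56, EG - F^2 = 196, so H = (1/7)/sqrt(4)


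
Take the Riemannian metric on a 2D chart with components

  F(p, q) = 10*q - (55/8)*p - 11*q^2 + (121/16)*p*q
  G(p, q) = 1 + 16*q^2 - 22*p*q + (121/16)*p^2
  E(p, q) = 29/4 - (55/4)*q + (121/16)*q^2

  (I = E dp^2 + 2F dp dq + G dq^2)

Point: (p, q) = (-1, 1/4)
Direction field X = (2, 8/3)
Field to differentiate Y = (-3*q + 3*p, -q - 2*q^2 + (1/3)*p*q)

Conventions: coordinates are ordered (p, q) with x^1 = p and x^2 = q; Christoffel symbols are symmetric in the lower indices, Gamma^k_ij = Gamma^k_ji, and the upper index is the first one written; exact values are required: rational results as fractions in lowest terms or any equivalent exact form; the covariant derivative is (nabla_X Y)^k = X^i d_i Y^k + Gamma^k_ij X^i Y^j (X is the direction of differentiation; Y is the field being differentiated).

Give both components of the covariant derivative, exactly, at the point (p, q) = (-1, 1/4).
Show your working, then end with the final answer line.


E = 1097/256, F = 435/64, G = 241/16 at the point
E_p = 0, E_q = -319/32, F_p = -319/64, F_q = -49/16, G_p = -165/8, G_q = 30
EG - F^2 = 4697/256;  g^inv = (256/4697) * [[241/16, -435/64], [-435/64, 1097/256]]
first-kind symbols [ij,l] = (1/2)(d_i g_jl + d_j g_il - d_l g_ij): [pp,p] = E_p/2 = 0, [pp,q] = F_p - E_q/2 = 0, [pq,p] = E_q/2 = -319/64, [pq,q] = G_p/2 = -165/16, [qq,p] = F_q - G_p/2 = 29/4, [qq,q] = G_q/2 = 15
Gamma^p_ij = (G*[ij,p] - F*[ij,q])/(EG - F^2), Gamma^q_ij = (E*[ij,q] - F*[ij,p])/(EG - F^2)
Gamma_ppp = 0, Gamma_ppq = -116/427, Gamma_pqq = 1856/4697, Gamma_qpp = 0, Gamma_qpq = -240/427, Gamma_qqq = 3840/4697
X = (2, 8/3), Y = (-15/4, -11/24) at the point

Answer: (nabla_X Y)^p = 265/549, (nabla_X Y)^q = -1009/1098


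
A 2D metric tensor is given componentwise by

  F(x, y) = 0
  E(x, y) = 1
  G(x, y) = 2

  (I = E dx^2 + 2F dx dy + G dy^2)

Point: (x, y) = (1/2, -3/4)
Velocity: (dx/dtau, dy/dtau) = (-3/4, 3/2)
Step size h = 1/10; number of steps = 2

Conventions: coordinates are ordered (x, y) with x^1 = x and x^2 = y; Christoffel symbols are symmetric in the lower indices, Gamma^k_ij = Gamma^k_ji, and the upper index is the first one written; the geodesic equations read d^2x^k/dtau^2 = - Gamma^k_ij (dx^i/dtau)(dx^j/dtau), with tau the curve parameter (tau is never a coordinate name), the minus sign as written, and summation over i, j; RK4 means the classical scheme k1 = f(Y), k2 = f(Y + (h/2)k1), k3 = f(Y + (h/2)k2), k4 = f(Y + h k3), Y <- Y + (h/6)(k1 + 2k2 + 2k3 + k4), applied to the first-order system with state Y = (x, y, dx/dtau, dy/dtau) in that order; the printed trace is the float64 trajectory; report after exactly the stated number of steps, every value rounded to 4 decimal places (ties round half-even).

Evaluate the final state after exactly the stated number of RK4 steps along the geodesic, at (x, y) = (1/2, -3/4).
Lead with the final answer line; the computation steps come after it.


Answer: x = 0.3500, y = -0.4500, dx/dtau = -0.7500, dy/dtau = 1.5000

f(Y) = (dx/dtau, dy/dtau, -Gamma^x_ij Y'^i Y'^j, -Gamma^y_ij Y'^i Y'^j) with the Gammas evaluated at the stage position; h = 0.100000; intermediate values shown to 6 dp
step 0: x = 0.5000, y = -0.7500, dx/dtau = -0.7500, dy/dtau = 1.5000
step 1:
  k1: at (x, y) = (0.500000, -0.750000), (dx/dtau, dy/dtau) = (-0.750000, 1.500000); Gamma_xxx = 0.000000, Gamma_xxy = 0.000000, Gamma_xyy = 0.000000, Gamma_yxx = 0.000000, Gamma_yxy = 0.000000, Gamma_yyy = 0.000000; k1 = (-0.750000, 1.500000, 0.000000, 0.000000)
  k2: at (x, y) = (0.462500, -0.675000), (dx/dtau, dy/dtau) = (-0.750000, 1.500000); Gamma_xxx = 0.000000, Gamma_xxy = 0.000000, Gamma_xyy = 0.000000, Gamma_yxx = 0.000000, Gamma_yxy = 0.000000, Gamma_yyy = 0.000000; k2 = (-0.750000, 1.500000, 0.000000, 0.000000)
  k3: at (x, y) = (0.462500, -0.675000), (dx/dtau, dy/dtau) = (-0.750000, 1.500000); Gamma_xxx = 0.000000, Gamma_xxy = 0.000000, Gamma_xyy = 0.000000, Gamma_yxx = 0.000000, Gamma_yxy = 0.000000, Gamma_yyy = 0.000000; k3 = (-0.750000, 1.500000, 0.000000, 0.000000)
  k4: at (x, y) = (0.425000, -0.600000), (dx/dtau, dy/dtau) = (-0.750000, 1.500000); Gamma_xxx = 0.000000, Gamma_xxy = 0.000000, Gamma_xyy = 0.000000, Gamma_yxx = 0.000000, Gamma_yxy = 0.000000, Gamma_yyy = 0.000000; k4 = (-0.750000, 1.500000, 0.000000, 0.000000)
  Y <- Y + (h/6)(k1 + 2k2 + 2k3 + k4): x = 0.4250, y = -0.6000, dx/dtau = -0.7500, dy/dtau = 1.5000
step 2:
  k1: at (x, y) = (0.425000, -0.600000), (dx/dtau, dy/dtau) = (-0.750000, 1.500000); Gamma_xxx = 0.000000, Gamma_xxy = 0.000000, Gamma_xyy = 0.000000, Gamma_yxx = 0.000000, Gamma_yxy = 0.000000, Gamma_yyy = 0.000000; k1 = (-0.750000, 1.500000, 0.000000, 0.000000)
  k2: at (x, y) = (0.387500, -0.525000), (dx/dtau, dy/dtau) = (-0.750000, 1.500000); Gamma_xxx = 0.000000, Gamma_xxy = 0.000000, Gamma_xyy = 0.000000, Gamma_yxx = 0.000000, Gamma_yxy = 0.000000, Gamma_yyy = 0.000000; k2 = (-0.750000, 1.500000, 0.000000, 0.000000)
  k3: at (x, y) = (0.387500, -0.525000), (dx/dtau, dy/dtau) = (-0.750000, 1.500000); Gamma_xxx = 0.000000, Gamma_xxy = 0.000000, Gamma_xyy = 0.000000, Gamma_yxx = 0.000000, Gamma_yxy = 0.000000, Gamma_yyy = 0.000000; k3 = (-0.750000, 1.500000, 0.000000, 0.000000)
  k4: at (x, y) = (0.350000, -0.450000), (dx/dtau, dy/dtau) = (-0.750000, 1.500000); Gamma_xxx = 0.000000, Gamma_xxy = 0.000000, Gamma_xyy = 0.000000, Gamma_yxx = 0.000000, Gamma_yxy = 0.000000, Gamma_yyy = 0.000000; k4 = (-0.750000, 1.500000, 0.000000, 0.000000)
  Y <- Y + (h/6)(k1 + 2k2 + 2k3 + k4): x = 0.3500, y = -0.4500, dx/dtau = -0.7500, dy/dtau = 1.5000
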